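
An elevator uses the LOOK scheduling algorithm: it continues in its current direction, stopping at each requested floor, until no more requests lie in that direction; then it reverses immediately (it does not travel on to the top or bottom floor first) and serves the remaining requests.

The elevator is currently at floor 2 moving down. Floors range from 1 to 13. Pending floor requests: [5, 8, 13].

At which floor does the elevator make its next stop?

Answer: 5

Derivation:
Current floor: 2, direction: down
Requests above: [5, 8, 13]
Requests below: []
Moving down but no requests below → reverse; nearest above is min([5, 8, 13]) = 5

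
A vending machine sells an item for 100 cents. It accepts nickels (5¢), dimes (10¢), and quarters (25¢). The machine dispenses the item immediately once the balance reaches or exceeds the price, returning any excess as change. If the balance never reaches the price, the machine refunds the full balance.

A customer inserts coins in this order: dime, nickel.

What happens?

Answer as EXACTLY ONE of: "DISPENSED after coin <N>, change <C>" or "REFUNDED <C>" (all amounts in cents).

Answer: REFUNDED 15

Derivation:
Price: 100¢
Coin 1 (dime, 10¢): balance = 10¢
Coin 2 (nickel, 5¢): balance = 15¢
All coins inserted, balance 15¢ < price 100¢ → REFUND 15¢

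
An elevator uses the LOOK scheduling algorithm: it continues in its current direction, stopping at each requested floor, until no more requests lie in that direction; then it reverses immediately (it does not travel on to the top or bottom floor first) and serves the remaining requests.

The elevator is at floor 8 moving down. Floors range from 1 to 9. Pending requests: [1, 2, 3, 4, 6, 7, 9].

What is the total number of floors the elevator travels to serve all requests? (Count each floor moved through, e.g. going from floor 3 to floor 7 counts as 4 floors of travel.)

Answer: 15

Derivation:
Start at floor 8 moving down, LOOK stop order: [7, 6, 4, 3, 2, 1, 9]
  8 → 7: |7-8| = 1, total = 1
  7 → 6: |6-7| = 1, total = 2
  6 → 4: |4-6| = 2, total = 4
  4 → 3: |3-4| = 1, total = 5
  3 → 2: |2-3| = 1, total = 6
  2 → 1: |1-2| = 1, total = 7
  1 → 9: |9-1| = 8, total = 15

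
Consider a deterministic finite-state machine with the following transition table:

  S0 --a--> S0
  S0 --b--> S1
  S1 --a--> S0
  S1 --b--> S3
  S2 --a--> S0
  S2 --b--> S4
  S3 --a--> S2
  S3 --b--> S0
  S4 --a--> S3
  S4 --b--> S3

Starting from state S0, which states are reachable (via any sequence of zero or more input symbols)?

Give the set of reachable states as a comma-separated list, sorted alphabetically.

Answer: S0, S1, S2, S3, S4

Derivation:
BFS from S0:
  visit S0: S0--a-->S0 (seen), S0--b-->S1 (new)
  visit S1: S1--a-->S0 (seen), S1--b-->S3 (new)
  visit S3: S3--a-->S2 (new), S3--b-->S0 (seen)
  visit S2: S2--a-->S0 (seen), S2--b-->S4 (new)
  visit S4: S4--a-->S3 (seen), S4--b-->S3 (seen)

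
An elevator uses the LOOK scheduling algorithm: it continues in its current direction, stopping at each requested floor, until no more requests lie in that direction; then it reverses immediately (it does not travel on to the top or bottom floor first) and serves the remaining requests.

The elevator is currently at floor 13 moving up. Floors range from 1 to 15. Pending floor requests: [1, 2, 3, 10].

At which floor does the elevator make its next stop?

Current floor: 13, direction: up
Requests above: []
Requests below: [1, 2, 3, 10]
Moving up but no requests above → reverse; nearest below is max([1, 2, 3, 10]) = 10

Answer: 10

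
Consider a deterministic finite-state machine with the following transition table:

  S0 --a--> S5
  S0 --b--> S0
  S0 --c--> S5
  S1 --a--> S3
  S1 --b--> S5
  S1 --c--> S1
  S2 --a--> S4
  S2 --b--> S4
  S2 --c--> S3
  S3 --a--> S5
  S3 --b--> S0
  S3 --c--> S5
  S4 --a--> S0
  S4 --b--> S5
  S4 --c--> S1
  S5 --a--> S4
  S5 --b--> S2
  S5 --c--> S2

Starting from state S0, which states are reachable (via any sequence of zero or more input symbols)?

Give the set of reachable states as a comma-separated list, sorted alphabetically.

Answer: S0, S1, S2, S3, S4, S5

Derivation:
BFS from S0:
  visit S0: S0--a-->S5 (new), S0--b-->S0 (seen), S0--c-->S5 (seen)
  visit S5: S5--a-->S4 (new), S5--b-->S2 (new), S5--c-->S2 (seen)
  visit S4: S4--a-->S0 (seen), S4--b-->S5 (seen), S4--c-->S1 (new)
  visit S2: S2--a-->S4 (seen), S2--b-->S4 (seen), S2--c-->S3 (new)
  visit S1: S1--a-->S3 (seen), S1--b-->S5 (seen), S1--c-->S1 (seen)
  visit S3: S3--a-->S5 (seen), S3--b-->S0 (seen), S3--c-->S5 (seen)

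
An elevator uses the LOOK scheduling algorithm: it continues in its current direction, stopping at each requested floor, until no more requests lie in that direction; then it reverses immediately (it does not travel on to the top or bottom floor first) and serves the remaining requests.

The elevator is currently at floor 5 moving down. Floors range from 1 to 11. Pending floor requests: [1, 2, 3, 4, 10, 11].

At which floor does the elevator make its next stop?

Answer: 4

Derivation:
Current floor: 5, direction: down
Requests above: [10, 11]
Requests below: [1, 2, 3, 4]
Moving down and requests lie below → nearest below is max([1, 2, 3, 4]) = 4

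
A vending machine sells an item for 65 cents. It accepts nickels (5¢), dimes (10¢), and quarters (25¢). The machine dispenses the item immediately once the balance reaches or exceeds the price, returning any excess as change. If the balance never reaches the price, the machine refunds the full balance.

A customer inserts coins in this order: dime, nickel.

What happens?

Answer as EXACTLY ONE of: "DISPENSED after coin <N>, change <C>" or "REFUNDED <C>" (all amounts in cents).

Price: 65¢
Coin 1 (dime, 10¢): balance = 10¢
Coin 2 (nickel, 5¢): balance = 15¢
All coins inserted, balance 15¢ < price 65¢ → REFUND 15¢

Answer: REFUNDED 15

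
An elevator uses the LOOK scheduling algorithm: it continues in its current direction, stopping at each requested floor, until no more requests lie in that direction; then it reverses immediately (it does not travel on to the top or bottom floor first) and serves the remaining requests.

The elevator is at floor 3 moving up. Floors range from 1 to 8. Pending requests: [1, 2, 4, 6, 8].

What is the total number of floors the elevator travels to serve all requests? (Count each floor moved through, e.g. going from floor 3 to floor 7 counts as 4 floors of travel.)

Answer: 12

Derivation:
Start at floor 3 moving up, LOOK stop order: [4, 6, 8, 2, 1]
  3 → 4: |4-3| = 1, total = 1
  4 → 6: |6-4| = 2, total = 3
  6 → 8: |8-6| = 2, total = 5
  8 → 2: |2-8| = 6, total = 11
  2 → 1: |1-2| = 1, total = 12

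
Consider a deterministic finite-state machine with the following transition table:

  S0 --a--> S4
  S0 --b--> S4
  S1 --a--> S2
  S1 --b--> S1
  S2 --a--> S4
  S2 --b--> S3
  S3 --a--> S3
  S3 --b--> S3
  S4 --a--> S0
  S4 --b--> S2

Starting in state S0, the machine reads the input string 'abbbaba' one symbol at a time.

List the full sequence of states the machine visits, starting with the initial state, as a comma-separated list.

Answer: S0, S4, S2, S3, S3, S3, S3, S3

Derivation:
Start: S0
  read 'a': S0 --a--> S4
  read 'b': S4 --b--> S2
  read 'b': S2 --b--> S3
  read 'b': S3 --b--> S3
  read 'a': S3 --a--> S3
  read 'b': S3 --b--> S3
  read 'a': S3 --a--> S3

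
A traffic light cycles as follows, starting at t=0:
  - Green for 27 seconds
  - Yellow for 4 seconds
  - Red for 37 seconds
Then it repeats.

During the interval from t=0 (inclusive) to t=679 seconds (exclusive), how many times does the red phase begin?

Answer: 10

Derivation:
Cycle = 27+4+37 = 68s
red phase starts at t = k*68 + 31 for k=0,1,2,...
Need k*68+31 < 679 → k < 9.529
k ∈ {0, ..., 9} → 10 starts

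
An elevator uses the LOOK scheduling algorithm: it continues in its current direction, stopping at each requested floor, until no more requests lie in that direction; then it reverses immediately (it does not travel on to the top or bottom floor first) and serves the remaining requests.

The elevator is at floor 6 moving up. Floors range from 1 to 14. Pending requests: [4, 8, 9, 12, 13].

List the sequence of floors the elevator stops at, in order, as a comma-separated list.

Answer: 8, 9, 12, 13, 4

Derivation:
Current: 6, moving UP
Serve above first (ascending): [8, 9, 12, 13]
Then reverse, serve below (descending): [4]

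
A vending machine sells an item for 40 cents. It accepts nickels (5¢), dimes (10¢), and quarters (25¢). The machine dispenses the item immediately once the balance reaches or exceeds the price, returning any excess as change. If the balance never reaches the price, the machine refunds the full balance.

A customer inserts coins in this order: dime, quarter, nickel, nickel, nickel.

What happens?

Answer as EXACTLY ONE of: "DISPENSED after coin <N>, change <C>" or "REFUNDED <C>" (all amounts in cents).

Price: 40¢
Coin 1 (dime, 10¢): balance = 10¢
Coin 2 (quarter, 25¢): balance = 35¢
Coin 3 (nickel, 5¢): balance = 40¢
  → balance >= price → DISPENSE, change = 40 - 40 = 0¢

Answer: DISPENSED after coin 3, change 0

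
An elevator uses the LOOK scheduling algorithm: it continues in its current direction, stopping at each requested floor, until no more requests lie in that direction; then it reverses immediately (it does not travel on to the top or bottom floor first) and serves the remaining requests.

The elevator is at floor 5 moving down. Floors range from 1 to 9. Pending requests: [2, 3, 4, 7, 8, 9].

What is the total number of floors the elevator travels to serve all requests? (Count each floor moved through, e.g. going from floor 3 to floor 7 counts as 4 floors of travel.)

Start at floor 5 moving down, LOOK stop order: [4, 3, 2, 7, 8, 9]
  5 → 4: |4-5| = 1, total = 1
  4 → 3: |3-4| = 1, total = 2
  3 → 2: |2-3| = 1, total = 3
  2 → 7: |7-2| = 5, total = 8
  7 → 8: |8-7| = 1, total = 9
  8 → 9: |9-8| = 1, total = 10

Answer: 10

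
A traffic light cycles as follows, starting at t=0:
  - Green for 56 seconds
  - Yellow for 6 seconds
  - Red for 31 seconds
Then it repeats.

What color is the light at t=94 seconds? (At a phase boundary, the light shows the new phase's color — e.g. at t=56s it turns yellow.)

Answer: green

Derivation:
Cycle length = 56 + 6 + 31 = 93s
t = 94, phase_t = 94 mod 93 = 1
1 < 56 (green end) → GREEN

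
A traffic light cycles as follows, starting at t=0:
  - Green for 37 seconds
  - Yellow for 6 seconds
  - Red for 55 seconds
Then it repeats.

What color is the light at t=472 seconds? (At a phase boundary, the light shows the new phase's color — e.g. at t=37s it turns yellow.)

Answer: red

Derivation:
Cycle length = 37 + 6 + 55 = 98s
t = 472, phase_t = 472 mod 98 = 80
80 >= 43 → RED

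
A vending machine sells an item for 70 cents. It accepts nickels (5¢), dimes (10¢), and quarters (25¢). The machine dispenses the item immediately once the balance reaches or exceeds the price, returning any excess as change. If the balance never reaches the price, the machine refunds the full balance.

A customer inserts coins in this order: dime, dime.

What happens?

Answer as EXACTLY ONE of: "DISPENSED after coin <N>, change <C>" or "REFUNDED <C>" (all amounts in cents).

Answer: REFUNDED 20

Derivation:
Price: 70¢
Coin 1 (dime, 10¢): balance = 10¢
Coin 2 (dime, 10¢): balance = 20¢
All coins inserted, balance 20¢ < price 70¢ → REFUND 20¢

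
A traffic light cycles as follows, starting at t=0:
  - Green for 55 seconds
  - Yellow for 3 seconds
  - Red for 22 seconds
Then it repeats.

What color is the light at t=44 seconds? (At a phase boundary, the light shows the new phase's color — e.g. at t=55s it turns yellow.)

Cycle length = 55 + 3 + 22 = 80s
t = 44, phase_t = 44 mod 80 = 44
44 < 55 (green end) → GREEN

Answer: green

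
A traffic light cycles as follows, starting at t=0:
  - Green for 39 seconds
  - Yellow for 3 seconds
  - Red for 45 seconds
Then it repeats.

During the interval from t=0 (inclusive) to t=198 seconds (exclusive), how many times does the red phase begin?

Cycle = 39+3+45 = 87s
red phase starts at t = k*87 + 42 for k=0,1,2,...
Need k*87+42 < 198 → k < 1.793
k ∈ {0, ..., 1} → 2 starts

Answer: 2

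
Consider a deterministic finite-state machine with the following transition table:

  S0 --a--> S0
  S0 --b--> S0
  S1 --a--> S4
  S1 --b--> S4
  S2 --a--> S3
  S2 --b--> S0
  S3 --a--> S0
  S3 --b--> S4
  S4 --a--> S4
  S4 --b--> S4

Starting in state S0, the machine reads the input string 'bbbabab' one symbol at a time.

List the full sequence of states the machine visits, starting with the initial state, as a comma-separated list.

Start: S0
  read 'b': S0 --b--> S0
  read 'b': S0 --b--> S0
  read 'b': S0 --b--> S0
  read 'a': S0 --a--> S0
  read 'b': S0 --b--> S0
  read 'a': S0 --a--> S0
  read 'b': S0 --b--> S0

Answer: S0, S0, S0, S0, S0, S0, S0, S0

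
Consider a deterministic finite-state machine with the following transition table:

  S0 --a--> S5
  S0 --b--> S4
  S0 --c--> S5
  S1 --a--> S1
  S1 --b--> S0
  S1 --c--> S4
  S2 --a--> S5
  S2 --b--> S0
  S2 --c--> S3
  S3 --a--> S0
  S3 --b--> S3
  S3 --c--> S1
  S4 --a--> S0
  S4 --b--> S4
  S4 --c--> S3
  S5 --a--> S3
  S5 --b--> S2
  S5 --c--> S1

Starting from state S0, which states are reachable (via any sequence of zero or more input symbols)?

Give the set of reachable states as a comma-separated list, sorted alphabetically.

Answer: S0, S1, S2, S3, S4, S5

Derivation:
BFS from S0:
  visit S0: S0--a-->S5 (new), S0--b-->S4 (new), S0--c-->S5 (seen)
  visit S5: S5--a-->S3 (new), S5--b-->S2 (new), S5--c-->S1 (new)
  visit S4: S4--a-->S0 (seen), S4--b-->S4 (seen), S4--c-->S3 (seen)
  visit S3: S3--a-->S0 (seen), S3--b-->S3 (seen), S3--c-->S1 (seen)
  visit S2: S2--a-->S5 (seen), S2--b-->S0 (seen), S2--c-->S3 (seen)
  visit S1: S1--a-->S1 (seen), S1--b-->S0 (seen), S1--c-->S4 (seen)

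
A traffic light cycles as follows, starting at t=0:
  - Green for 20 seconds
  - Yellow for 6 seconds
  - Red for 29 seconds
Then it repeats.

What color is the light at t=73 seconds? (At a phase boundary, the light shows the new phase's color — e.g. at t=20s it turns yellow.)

Answer: green

Derivation:
Cycle length = 20 + 6 + 29 = 55s
t = 73, phase_t = 73 mod 55 = 18
18 < 20 (green end) → GREEN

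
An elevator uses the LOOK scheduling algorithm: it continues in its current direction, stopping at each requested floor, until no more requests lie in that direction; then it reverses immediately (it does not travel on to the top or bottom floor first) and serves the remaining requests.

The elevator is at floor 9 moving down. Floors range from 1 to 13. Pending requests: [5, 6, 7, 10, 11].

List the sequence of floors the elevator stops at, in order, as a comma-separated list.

Answer: 7, 6, 5, 10, 11

Derivation:
Current: 9, moving DOWN
Serve below first (descending): [7, 6, 5]
Then reverse, serve above (ascending): [10, 11]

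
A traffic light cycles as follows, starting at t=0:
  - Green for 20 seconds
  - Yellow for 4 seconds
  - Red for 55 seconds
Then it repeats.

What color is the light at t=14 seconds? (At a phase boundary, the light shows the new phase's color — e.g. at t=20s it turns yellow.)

Cycle length = 20 + 4 + 55 = 79s
t = 14, phase_t = 14 mod 79 = 14
14 < 20 (green end) → GREEN

Answer: green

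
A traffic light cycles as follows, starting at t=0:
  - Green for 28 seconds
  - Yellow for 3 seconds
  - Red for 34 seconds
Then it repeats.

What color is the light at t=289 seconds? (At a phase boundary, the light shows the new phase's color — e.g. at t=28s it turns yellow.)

Cycle length = 28 + 3 + 34 = 65s
t = 289, phase_t = 289 mod 65 = 29
28 <= 29 < 31 (yellow end) → YELLOW

Answer: yellow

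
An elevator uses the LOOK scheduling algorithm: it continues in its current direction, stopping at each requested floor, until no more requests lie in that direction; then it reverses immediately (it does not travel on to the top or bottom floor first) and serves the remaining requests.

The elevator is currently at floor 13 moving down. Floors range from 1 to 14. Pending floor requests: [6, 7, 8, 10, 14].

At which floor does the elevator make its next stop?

Current floor: 13, direction: down
Requests above: [14]
Requests below: [6, 7, 8, 10]
Moving down and requests lie below → nearest below is max([6, 7, 8, 10]) = 10

Answer: 10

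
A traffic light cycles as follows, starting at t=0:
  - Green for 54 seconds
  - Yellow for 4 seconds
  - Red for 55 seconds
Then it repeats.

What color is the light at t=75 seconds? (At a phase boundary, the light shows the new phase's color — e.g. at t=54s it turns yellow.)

Answer: red

Derivation:
Cycle length = 54 + 4 + 55 = 113s
t = 75, phase_t = 75 mod 113 = 75
75 >= 58 → RED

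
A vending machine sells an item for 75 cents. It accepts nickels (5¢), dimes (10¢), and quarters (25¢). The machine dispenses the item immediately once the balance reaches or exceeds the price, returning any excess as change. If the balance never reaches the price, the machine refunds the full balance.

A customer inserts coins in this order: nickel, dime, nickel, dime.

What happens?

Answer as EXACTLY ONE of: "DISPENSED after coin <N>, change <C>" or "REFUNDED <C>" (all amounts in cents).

Answer: REFUNDED 30

Derivation:
Price: 75¢
Coin 1 (nickel, 5¢): balance = 5¢
Coin 2 (dime, 10¢): balance = 15¢
Coin 3 (nickel, 5¢): balance = 20¢
Coin 4 (dime, 10¢): balance = 30¢
All coins inserted, balance 30¢ < price 75¢ → REFUND 30¢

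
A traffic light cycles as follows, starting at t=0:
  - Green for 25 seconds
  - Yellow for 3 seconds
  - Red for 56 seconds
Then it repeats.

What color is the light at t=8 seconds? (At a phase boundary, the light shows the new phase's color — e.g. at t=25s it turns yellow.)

Cycle length = 25 + 3 + 56 = 84s
t = 8, phase_t = 8 mod 84 = 8
8 < 25 (green end) → GREEN

Answer: green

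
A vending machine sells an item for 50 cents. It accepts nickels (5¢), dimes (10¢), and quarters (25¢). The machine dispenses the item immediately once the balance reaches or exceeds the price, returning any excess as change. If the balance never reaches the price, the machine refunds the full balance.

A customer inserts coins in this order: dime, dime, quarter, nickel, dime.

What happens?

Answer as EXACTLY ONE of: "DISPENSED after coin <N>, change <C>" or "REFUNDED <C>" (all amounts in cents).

Answer: DISPENSED after coin 4, change 0

Derivation:
Price: 50¢
Coin 1 (dime, 10¢): balance = 10¢
Coin 2 (dime, 10¢): balance = 20¢
Coin 3 (quarter, 25¢): balance = 45¢
Coin 4 (nickel, 5¢): balance = 50¢
  → balance >= price → DISPENSE, change = 50 - 50 = 0¢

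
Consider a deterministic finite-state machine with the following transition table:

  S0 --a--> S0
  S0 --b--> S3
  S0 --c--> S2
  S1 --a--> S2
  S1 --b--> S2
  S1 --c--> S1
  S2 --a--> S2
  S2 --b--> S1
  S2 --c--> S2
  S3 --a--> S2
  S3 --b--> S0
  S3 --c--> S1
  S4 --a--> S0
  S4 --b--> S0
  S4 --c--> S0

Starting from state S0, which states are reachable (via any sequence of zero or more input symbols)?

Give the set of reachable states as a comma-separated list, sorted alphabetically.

BFS from S0:
  visit S0: S0--a-->S0 (seen), S0--b-->S3 (new), S0--c-->S2 (new)
  visit S3: S3--a-->S2 (seen), S3--b-->S0 (seen), S3--c-->S1 (new)
  visit S2: S2--a-->S2 (seen), S2--b-->S1 (seen), S2--c-->S2 (seen)
  visit S1: S1--a-->S2 (seen), S1--b-->S2 (seen), S1--c-->S1 (seen)

Answer: S0, S1, S2, S3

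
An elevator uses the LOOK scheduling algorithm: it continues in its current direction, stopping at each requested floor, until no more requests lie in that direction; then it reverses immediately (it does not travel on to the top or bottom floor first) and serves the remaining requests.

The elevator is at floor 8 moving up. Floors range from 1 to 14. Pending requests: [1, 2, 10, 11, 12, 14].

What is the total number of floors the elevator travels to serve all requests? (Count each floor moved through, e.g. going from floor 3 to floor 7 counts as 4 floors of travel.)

Start at floor 8 moving up, LOOK stop order: [10, 11, 12, 14, 2, 1]
  8 → 10: |10-8| = 2, total = 2
  10 → 11: |11-10| = 1, total = 3
  11 → 12: |12-11| = 1, total = 4
  12 → 14: |14-12| = 2, total = 6
  14 → 2: |2-14| = 12, total = 18
  2 → 1: |1-2| = 1, total = 19

Answer: 19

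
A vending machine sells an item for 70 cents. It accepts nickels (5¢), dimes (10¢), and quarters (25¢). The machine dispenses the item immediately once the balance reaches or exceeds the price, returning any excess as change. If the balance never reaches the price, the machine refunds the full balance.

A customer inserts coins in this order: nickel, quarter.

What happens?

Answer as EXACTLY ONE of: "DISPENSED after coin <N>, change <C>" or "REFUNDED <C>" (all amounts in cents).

Answer: REFUNDED 30

Derivation:
Price: 70¢
Coin 1 (nickel, 5¢): balance = 5¢
Coin 2 (quarter, 25¢): balance = 30¢
All coins inserted, balance 30¢ < price 70¢ → REFUND 30¢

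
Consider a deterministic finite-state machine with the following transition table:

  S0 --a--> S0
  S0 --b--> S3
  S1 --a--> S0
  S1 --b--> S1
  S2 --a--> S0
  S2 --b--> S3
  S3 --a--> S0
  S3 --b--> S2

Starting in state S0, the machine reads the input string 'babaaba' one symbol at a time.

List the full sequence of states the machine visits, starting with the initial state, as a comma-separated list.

Answer: S0, S3, S0, S3, S0, S0, S3, S0

Derivation:
Start: S0
  read 'b': S0 --b--> S3
  read 'a': S3 --a--> S0
  read 'b': S0 --b--> S3
  read 'a': S3 --a--> S0
  read 'a': S0 --a--> S0
  read 'b': S0 --b--> S3
  read 'a': S3 --a--> S0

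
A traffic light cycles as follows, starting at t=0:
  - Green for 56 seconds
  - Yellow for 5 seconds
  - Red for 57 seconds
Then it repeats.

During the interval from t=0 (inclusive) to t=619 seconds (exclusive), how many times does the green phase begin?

Cycle = 56+5+57 = 118s
green phase starts at t = k*118 + 0 for k=0,1,2,...
Need k*118+0 < 619 → k < 5.246
k ∈ {0, ..., 5} → 6 starts

Answer: 6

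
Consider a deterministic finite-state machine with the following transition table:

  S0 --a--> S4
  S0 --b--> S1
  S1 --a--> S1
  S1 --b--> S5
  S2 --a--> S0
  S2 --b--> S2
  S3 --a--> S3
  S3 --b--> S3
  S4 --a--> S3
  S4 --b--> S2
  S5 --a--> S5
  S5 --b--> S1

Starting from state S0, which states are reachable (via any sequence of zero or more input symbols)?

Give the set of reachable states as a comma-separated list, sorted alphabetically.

Answer: S0, S1, S2, S3, S4, S5

Derivation:
BFS from S0:
  visit S0: S0--a-->S4 (new), S0--b-->S1 (new)
  visit S4: S4--a-->S3 (new), S4--b-->S2 (new)
  visit S1: S1--a-->S1 (seen), S1--b-->S5 (new)
  visit S3: S3--a-->S3 (seen), S3--b-->S3 (seen)
  visit S2: S2--a-->S0 (seen), S2--b-->S2 (seen)
  visit S5: S5--a-->S5 (seen), S5--b-->S1 (seen)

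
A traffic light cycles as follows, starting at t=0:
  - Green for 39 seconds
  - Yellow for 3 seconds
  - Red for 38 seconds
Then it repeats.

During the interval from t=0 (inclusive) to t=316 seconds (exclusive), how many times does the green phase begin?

Answer: 4

Derivation:
Cycle = 39+3+38 = 80s
green phase starts at t = k*80 + 0 for k=0,1,2,...
Need k*80+0 < 316 → k < 3.950
k ∈ {0, ..., 3} → 4 starts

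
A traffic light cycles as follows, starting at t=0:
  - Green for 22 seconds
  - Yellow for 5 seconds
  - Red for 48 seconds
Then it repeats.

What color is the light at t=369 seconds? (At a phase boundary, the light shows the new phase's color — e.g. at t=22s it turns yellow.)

Cycle length = 22 + 5 + 48 = 75s
t = 369, phase_t = 369 mod 75 = 69
69 >= 27 → RED

Answer: red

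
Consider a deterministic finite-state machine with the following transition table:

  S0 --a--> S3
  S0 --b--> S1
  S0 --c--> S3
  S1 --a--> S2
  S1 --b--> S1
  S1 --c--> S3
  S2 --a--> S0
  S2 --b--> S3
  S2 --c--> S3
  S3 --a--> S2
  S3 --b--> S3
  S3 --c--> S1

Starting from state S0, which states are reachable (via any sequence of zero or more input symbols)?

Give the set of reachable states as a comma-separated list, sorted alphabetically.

Answer: S0, S1, S2, S3

Derivation:
BFS from S0:
  visit S0: S0--a-->S3 (new), S0--b-->S1 (new), S0--c-->S3 (seen)
  visit S3: S3--a-->S2 (new), S3--b-->S3 (seen), S3--c-->S1 (seen)
  visit S1: S1--a-->S2 (seen), S1--b-->S1 (seen), S1--c-->S3 (seen)
  visit S2: S2--a-->S0 (seen), S2--b-->S3 (seen), S2--c-->S3 (seen)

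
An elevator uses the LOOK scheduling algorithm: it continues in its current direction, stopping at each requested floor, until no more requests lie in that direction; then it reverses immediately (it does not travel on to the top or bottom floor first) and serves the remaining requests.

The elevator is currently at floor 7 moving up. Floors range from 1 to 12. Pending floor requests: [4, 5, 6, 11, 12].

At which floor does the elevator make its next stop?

Answer: 11

Derivation:
Current floor: 7, direction: up
Requests above: [11, 12]
Requests below: [4, 5, 6]
Moving up and requests lie above → nearest above is min([11, 12]) = 11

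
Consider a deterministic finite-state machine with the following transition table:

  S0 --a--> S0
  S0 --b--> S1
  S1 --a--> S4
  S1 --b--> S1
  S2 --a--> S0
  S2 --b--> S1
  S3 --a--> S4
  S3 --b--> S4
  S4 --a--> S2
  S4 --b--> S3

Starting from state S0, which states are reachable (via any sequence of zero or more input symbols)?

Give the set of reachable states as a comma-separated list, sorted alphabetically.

BFS from S0:
  visit S0: S0--a-->S0 (seen), S0--b-->S1 (new)
  visit S1: S1--a-->S4 (new), S1--b-->S1 (seen)
  visit S4: S4--a-->S2 (new), S4--b-->S3 (new)
  visit S2: S2--a-->S0 (seen), S2--b-->S1 (seen)
  visit S3: S3--a-->S4 (seen), S3--b-->S4 (seen)

Answer: S0, S1, S2, S3, S4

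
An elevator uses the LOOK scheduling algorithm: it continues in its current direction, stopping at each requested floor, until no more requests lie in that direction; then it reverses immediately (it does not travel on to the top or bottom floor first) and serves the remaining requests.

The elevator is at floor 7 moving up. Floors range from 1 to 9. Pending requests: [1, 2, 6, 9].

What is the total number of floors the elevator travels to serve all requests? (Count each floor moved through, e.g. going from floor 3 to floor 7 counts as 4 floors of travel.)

Answer: 10

Derivation:
Start at floor 7 moving up, LOOK stop order: [9, 6, 2, 1]
  7 → 9: |9-7| = 2, total = 2
  9 → 6: |6-9| = 3, total = 5
  6 → 2: |2-6| = 4, total = 9
  2 → 1: |1-2| = 1, total = 10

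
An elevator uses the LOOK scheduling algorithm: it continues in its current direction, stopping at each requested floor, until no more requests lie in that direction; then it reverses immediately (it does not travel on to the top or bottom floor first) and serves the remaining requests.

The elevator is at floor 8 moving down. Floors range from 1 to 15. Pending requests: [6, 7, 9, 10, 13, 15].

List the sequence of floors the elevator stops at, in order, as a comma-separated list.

Answer: 7, 6, 9, 10, 13, 15

Derivation:
Current: 8, moving DOWN
Serve below first (descending): [7, 6]
Then reverse, serve above (ascending): [9, 10, 13, 15]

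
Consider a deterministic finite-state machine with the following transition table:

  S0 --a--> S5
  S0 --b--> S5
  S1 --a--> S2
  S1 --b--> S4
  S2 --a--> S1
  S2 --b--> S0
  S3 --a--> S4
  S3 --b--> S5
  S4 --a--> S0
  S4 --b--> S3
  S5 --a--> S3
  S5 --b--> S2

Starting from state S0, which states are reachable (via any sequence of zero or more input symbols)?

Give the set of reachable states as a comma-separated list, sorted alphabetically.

BFS from S0:
  visit S0: S0--a-->S5 (new), S0--b-->S5 (seen)
  visit S5: S5--a-->S3 (new), S5--b-->S2 (new)
  visit S3: S3--a-->S4 (new), S3--b-->S5 (seen)
  visit S2: S2--a-->S1 (new), S2--b-->S0 (seen)
  visit S4: S4--a-->S0 (seen), S4--b-->S3 (seen)
  visit S1: S1--a-->S2 (seen), S1--b-->S4 (seen)

Answer: S0, S1, S2, S3, S4, S5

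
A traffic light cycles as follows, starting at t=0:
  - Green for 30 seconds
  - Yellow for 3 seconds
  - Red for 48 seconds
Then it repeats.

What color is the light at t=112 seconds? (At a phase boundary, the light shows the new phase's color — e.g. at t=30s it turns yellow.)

Cycle length = 30 + 3 + 48 = 81s
t = 112, phase_t = 112 mod 81 = 31
30 <= 31 < 33 (yellow end) → YELLOW

Answer: yellow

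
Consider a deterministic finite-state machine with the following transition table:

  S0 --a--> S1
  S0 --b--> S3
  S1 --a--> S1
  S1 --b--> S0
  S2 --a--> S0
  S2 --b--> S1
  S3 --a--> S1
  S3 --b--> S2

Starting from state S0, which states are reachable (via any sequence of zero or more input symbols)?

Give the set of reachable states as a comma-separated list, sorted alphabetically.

Answer: S0, S1, S2, S3

Derivation:
BFS from S0:
  visit S0: S0--a-->S1 (new), S0--b-->S3 (new)
  visit S1: S1--a-->S1 (seen), S1--b-->S0 (seen)
  visit S3: S3--a-->S1 (seen), S3--b-->S2 (new)
  visit S2: S2--a-->S0 (seen), S2--b-->S1 (seen)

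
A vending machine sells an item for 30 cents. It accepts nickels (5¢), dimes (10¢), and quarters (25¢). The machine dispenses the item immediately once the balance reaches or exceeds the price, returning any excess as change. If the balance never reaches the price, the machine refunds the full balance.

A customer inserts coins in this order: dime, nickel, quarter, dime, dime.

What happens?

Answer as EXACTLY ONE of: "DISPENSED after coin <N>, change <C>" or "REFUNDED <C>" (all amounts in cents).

Price: 30¢
Coin 1 (dime, 10¢): balance = 10¢
Coin 2 (nickel, 5¢): balance = 15¢
Coin 3 (quarter, 25¢): balance = 40¢
  → balance >= price → DISPENSE, change = 40 - 30 = 10¢

Answer: DISPENSED after coin 3, change 10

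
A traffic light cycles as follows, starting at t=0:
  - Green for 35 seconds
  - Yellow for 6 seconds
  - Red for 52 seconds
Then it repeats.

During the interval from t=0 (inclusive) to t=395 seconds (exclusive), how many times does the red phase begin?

Cycle = 35+6+52 = 93s
red phase starts at t = k*93 + 41 for k=0,1,2,...
Need k*93+41 < 395 → k < 3.806
k ∈ {0, ..., 3} → 4 starts

Answer: 4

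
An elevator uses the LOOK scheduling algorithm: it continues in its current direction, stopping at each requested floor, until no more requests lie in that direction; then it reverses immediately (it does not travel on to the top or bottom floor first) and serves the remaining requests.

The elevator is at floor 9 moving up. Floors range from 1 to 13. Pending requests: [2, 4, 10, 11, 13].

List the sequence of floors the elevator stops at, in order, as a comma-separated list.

Answer: 10, 11, 13, 4, 2

Derivation:
Current: 9, moving UP
Serve above first (ascending): [10, 11, 13]
Then reverse, serve below (descending): [4, 2]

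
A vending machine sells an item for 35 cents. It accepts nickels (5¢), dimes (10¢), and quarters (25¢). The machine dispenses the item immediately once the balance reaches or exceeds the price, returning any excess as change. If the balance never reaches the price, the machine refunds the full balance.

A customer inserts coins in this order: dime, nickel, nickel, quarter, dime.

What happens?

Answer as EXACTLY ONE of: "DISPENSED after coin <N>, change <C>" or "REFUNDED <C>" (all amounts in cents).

Answer: DISPENSED after coin 4, change 10

Derivation:
Price: 35¢
Coin 1 (dime, 10¢): balance = 10¢
Coin 2 (nickel, 5¢): balance = 15¢
Coin 3 (nickel, 5¢): balance = 20¢
Coin 4 (quarter, 25¢): balance = 45¢
  → balance >= price → DISPENSE, change = 45 - 35 = 10¢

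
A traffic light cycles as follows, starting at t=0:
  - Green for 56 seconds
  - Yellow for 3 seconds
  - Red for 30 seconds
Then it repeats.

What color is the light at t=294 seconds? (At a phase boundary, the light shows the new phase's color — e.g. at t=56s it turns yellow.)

Answer: green

Derivation:
Cycle length = 56 + 3 + 30 = 89s
t = 294, phase_t = 294 mod 89 = 27
27 < 56 (green end) → GREEN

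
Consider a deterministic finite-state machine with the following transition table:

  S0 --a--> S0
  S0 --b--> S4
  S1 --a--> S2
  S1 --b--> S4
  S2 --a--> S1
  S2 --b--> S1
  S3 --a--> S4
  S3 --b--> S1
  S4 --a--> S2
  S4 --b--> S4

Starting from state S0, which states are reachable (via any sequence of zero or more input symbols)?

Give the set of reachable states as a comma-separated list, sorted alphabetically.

Answer: S0, S1, S2, S4

Derivation:
BFS from S0:
  visit S0: S0--a-->S0 (seen), S0--b-->S4 (new)
  visit S4: S4--a-->S2 (new), S4--b-->S4 (seen)
  visit S2: S2--a-->S1 (new), S2--b-->S1 (seen)
  visit S1: S1--a-->S2 (seen), S1--b-->S4 (seen)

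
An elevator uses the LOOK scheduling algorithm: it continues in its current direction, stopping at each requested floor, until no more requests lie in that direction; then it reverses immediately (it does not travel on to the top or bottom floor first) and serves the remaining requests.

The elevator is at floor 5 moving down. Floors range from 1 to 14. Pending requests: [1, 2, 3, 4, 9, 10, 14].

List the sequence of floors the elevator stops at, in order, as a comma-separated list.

Current: 5, moving DOWN
Serve below first (descending): [4, 3, 2, 1]
Then reverse, serve above (ascending): [9, 10, 14]

Answer: 4, 3, 2, 1, 9, 10, 14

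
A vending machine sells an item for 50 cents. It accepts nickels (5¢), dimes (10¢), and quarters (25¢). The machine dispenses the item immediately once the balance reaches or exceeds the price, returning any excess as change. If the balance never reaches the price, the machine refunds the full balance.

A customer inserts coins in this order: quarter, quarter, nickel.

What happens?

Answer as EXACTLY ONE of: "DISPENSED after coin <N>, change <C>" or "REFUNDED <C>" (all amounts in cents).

Answer: DISPENSED after coin 2, change 0

Derivation:
Price: 50¢
Coin 1 (quarter, 25¢): balance = 25¢
Coin 2 (quarter, 25¢): balance = 50¢
  → balance >= price → DISPENSE, change = 50 - 50 = 0¢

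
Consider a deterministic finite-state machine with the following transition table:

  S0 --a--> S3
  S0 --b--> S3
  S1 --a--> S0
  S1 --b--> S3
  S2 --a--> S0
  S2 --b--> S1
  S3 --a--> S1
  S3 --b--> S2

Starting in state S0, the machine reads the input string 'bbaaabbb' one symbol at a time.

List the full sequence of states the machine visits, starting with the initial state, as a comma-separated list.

Start: S0
  read 'b': S0 --b--> S3
  read 'b': S3 --b--> S2
  read 'a': S2 --a--> S0
  read 'a': S0 --a--> S3
  read 'a': S3 --a--> S1
  read 'b': S1 --b--> S3
  read 'b': S3 --b--> S2
  read 'b': S2 --b--> S1

Answer: S0, S3, S2, S0, S3, S1, S3, S2, S1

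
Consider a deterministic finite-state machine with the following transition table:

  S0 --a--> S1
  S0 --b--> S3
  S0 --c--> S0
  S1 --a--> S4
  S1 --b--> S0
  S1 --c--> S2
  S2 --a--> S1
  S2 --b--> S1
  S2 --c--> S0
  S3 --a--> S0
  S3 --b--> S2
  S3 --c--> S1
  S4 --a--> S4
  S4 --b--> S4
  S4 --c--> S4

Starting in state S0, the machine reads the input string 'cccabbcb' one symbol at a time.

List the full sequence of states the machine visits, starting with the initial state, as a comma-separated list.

Start: S0
  read 'c': S0 --c--> S0
  read 'c': S0 --c--> S0
  read 'c': S0 --c--> S0
  read 'a': S0 --a--> S1
  read 'b': S1 --b--> S0
  read 'b': S0 --b--> S3
  read 'c': S3 --c--> S1
  read 'b': S1 --b--> S0

Answer: S0, S0, S0, S0, S1, S0, S3, S1, S0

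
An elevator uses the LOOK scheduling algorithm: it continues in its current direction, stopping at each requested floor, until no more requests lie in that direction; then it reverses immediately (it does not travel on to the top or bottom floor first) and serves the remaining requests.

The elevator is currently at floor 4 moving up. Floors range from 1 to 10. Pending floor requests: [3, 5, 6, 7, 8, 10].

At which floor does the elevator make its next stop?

Current floor: 4, direction: up
Requests above: [5, 6, 7, 8, 10]
Requests below: [3]
Moving up and requests lie above → nearest above is min([5, 6, 7, 8, 10]) = 5

Answer: 5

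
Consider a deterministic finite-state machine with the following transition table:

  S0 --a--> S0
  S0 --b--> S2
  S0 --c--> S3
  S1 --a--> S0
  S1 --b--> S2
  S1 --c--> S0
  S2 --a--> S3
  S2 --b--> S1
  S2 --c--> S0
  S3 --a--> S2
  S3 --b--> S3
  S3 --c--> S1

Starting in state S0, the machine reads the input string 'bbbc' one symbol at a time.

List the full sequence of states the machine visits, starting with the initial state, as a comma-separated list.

Answer: S0, S2, S1, S2, S0

Derivation:
Start: S0
  read 'b': S0 --b--> S2
  read 'b': S2 --b--> S1
  read 'b': S1 --b--> S2
  read 'c': S2 --c--> S0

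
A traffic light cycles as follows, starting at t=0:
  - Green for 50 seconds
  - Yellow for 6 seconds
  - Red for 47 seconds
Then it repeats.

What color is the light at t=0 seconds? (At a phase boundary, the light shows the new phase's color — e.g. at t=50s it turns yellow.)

Answer: green

Derivation:
Cycle length = 50 + 6 + 47 = 103s
t = 0, phase_t = 0 mod 103 = 0
0 < 50 (green end) → GREEN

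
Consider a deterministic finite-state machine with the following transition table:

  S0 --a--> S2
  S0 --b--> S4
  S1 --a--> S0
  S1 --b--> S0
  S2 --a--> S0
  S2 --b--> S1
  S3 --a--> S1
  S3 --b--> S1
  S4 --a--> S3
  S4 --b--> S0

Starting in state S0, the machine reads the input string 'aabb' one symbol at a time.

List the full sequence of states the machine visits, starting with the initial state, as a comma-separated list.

Start: S0
  read 'a': S0 --a--> S2
  read 'a': S2 --a--> S0
  read 'b': S0 --b--> S4
  read 'b': S4 --b--> S0

Answer: S0, S2, S0, S4, S0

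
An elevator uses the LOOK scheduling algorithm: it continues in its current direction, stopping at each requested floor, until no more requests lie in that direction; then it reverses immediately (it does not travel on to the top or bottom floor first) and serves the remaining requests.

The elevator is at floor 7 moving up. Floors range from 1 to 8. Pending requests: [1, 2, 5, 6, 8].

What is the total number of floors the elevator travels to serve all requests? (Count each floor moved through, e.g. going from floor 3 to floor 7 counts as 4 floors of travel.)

Start at floor 7 moving up, LOOK stop order: [8, 6, 5, 2, 1]
  7 → 8: |8-7| = 1, total = 1
  8 → 6: |6-8| = 2, total = 3
  6 → 5: |5-6| = 1, total = 4
  5 → 2: |2-5| = 3, total = 7
  2 → 1: |1-2| = 1, total = 8

Answer: 8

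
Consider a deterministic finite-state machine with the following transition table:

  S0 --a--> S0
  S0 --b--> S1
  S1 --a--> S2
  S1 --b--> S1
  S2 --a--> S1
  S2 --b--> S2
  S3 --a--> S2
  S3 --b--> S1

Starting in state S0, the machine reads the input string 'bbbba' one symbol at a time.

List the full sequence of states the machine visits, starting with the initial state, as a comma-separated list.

Answer: S0, S1, S1, S1, S1, S2

Derivation:
Start: S0
  read 'b': S0 --b--> S1
  read 'b': S1 --b--> S1
  read 'b': S1 --b--> S1
  read 'b': S1 --b--> S1
  read 'a': S1 --a--> S2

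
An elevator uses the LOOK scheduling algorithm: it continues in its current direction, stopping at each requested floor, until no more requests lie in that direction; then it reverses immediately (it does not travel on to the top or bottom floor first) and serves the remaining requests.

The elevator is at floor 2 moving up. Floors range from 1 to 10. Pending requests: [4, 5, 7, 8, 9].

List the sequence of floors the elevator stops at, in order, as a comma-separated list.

Answer: 4, 5, 7, 8, 9

Derivation:
Current: 2, moving UP
Serve above first (ascending): [4, 5, 7, 8, 9]
Then reverse, serve below (descending): []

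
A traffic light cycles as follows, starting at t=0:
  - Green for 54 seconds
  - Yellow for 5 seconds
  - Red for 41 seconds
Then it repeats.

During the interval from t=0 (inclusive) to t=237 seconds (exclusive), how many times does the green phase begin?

Cycle = 54+5+41 = 100s
green phase starts at t = k*100 + 0 for k=0,1,2,...
Need k*100+0 < 237 → k < 2.370
k ∈ {0, ..., 2} → 3 starts

Answer: 3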